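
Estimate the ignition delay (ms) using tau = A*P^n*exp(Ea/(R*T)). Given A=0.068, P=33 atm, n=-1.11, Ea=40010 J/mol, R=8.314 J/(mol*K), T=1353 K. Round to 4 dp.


tau = A * P^n * exp(Ea/(R*T))
P^n = 33^(-1.11) = 0.02062764
Ea/(R*T) = 40010/(8.314*1353) = 3.556811
exp(Ea/(R*T)) = 35.051225
tau = 0.068 * 0.02062764 * 35.051225 = 0.0492 ms


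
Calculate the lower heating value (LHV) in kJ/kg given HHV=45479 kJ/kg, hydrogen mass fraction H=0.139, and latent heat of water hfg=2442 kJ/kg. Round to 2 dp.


LHV = HHV - hfg * 9 * H
Water correction = 2442 * 9 * 0.139 = 3054.942 kJ/kg
LHV = 45479 - 3054.942 = 42424.06 kJ/kg


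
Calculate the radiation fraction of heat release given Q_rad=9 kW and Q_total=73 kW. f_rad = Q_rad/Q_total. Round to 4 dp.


f_rad = Q_rad / Q_total
f_rad = 9 / 73 = 0.1233


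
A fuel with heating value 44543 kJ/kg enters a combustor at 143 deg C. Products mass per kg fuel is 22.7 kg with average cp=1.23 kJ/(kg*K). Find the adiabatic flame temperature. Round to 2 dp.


T_ad = T_in + Hc / (m_p * cp)
Denominator = 22.7 * 1.23 = 27.9210
Temperature rise = 44543 / 27.9210 = 1595.32 K
T_ad = 143 + 1595.32 = 1738.32 deg C


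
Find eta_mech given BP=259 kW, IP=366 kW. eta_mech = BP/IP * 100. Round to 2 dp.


eta_mech = (BP / IP) * 100
Ratio = 259 / 366 = 0.7077
eta_mech = 0.7077 * 100 = 70.77%


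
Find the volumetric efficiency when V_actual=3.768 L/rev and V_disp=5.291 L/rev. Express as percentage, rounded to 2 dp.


eta_v = (V_actual / V_disp) * 100
Ratio = 3.768 / 5.291 = 0.7122
eta_v = 0.7122 * 100 = 71.22%


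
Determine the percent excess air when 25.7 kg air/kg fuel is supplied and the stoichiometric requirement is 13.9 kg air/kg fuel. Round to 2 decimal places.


Excess air = actual - stoichiometric = 25.7 - 13.9 = 11.80 kg/kg fuel
Excess air % = (excess / stoich) * 100 = (11.80 / 13.9) * 100 = 84.89%


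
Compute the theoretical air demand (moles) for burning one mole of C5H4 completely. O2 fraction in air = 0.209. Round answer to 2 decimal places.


Balanced combustion: C5H4 + 6 O2 -> 5 CO2 + 2 H2O
O2 needed = C + H/4 = 5 + 4/4 = 6.00 moles
Air moles = O2 / 0.209 = 6.00 / 0.209 = 28.71 moles air


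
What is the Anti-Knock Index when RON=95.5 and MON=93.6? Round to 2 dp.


AKI = (RON + MON) / 2
AKI = (95.5 + 93.6) / 2
AKI = 189.1 / 2 = 94.55


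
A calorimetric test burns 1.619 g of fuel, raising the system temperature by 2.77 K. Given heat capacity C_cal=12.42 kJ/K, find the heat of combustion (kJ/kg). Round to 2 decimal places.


Hc = C_cal * delta_T / m_fuel
Q_released = 12.42 * 2.77 = 34.4034 kJ
m_fuel = 1.619 g = 1.619/1000 kg = 0.001619 kg
Hc = 34.4034 / 0.001619 = 21249.78 kJ/kg


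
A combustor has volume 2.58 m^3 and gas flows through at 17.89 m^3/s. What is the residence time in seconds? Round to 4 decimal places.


tau = V / Q_flow
tau = 2.58 / 17.89 = 0.1442 s


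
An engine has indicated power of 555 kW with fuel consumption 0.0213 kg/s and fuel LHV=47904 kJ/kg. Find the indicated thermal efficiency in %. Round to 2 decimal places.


eta_ith = (IP / (mf * LHV)) * 100
Denominator = 0.0213 * 47904 = 1020.3552 kW
eta_ith = (555 / 1020.3552) * 100 = 54.39%


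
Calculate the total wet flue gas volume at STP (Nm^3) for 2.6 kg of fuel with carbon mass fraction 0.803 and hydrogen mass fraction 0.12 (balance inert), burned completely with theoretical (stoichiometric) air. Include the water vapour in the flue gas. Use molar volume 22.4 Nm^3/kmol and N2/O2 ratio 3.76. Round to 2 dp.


Per kg fuel: CO2 = (C/12 kmol)*22.4 = (0.803/12)*22.4 = 1.49893 Nm^3
Per kg fuel: H2O = (H/2 kmol)*22.4 = (0.12/2)*22.4 = 1.34400 Nm^3
O2 needed per kg fuel = C/12 + H/4 = 0.803/12 + 0.12/4 = 0.09691667 kmol
Per kg fuel: N2 = O2*3.76*22.4 = 0.09691667*3.76*22.4 = 8.16271 Nm^3
Total per kg = 1.49893 + 1.34400 + 8.16271 = 11.00564 Nm^3
Total = 11.00564 * 2.6 = 28.61 Nm^3


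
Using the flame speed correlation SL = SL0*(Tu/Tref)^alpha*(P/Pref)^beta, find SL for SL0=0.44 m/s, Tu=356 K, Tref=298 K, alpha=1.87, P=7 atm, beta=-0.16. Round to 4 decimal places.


SL = SL0 * (Tu/Tref)^alpha * (P/Pref)^beta
T ratio = 356/298 = 1.19463087
(T ratio)^alpha = 1.19463087^1.87 = 1.394527
(P/Pref)^beta = 7^(-0.16) = 0.732461
SL = 0.44 * 1.394527 * 0.732461 = 0.4494 m/s


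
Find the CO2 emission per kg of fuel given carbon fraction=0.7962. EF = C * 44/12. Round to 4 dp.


EF = C_frac * (M_CO2 / M_C)
EF = 0.7962 * (44/12)
EF = 0.7962 * 3.666667 = 2.9194 kg_CO2/kg_fuel


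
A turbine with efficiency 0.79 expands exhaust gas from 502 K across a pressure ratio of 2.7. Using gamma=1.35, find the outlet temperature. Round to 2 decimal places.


T_out = T_in * (1 - eta * (1 - PR^(-(gamma-1)/gamma)))
Exponent = -(1.35-1)/1.35 = -0.25925926
PR^exp = 2.7^(-0.25925926) = 0.77297411
Factor = 1 - 0.79*(1 - 0.77297411) = 0.82064955
T_out = 502 * 0.82064955 = 411.97 K


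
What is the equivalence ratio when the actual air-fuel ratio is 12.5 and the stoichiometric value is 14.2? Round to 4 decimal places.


phi = AFR_stoich / AFR_actual
phi = 14.2 / 12.5 = 1.1360


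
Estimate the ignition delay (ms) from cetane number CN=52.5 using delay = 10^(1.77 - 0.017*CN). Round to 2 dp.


delay = 10^(1.77 - 0.017*CN)
Exponent = 1.77 - 0.017*52.5 = 0.8775
delay = 10^0.8775 = 7.54 ms


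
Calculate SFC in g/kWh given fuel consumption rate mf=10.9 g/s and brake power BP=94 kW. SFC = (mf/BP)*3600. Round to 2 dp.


SFC = (mf / BP) * 3600
Rate = 10.9 / 94 = 0.115957 g/(s*kW)
SFC = 0.115957 * 3600 = 417.45 g/kWh


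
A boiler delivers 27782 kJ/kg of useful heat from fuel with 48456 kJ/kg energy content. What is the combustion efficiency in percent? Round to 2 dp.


Efficiency = (Q_useful / Q_fuel) * 100
Efficiency = (27782 / 48456) * 100
Efficiency = 0.5733 * 100 = 57.33%


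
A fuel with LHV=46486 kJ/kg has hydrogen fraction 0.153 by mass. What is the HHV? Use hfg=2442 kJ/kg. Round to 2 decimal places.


HHV = LHV + hfg * 9 * H
Water addition = 2442 * 9 * 0.153 = 3362.634 kJ/kg
HHV = 46486 + 3362.634 = 49848.63 kJ/kg


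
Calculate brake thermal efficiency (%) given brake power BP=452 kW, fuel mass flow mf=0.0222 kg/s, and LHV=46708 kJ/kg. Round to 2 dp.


eta_BTE = (BP / (mf * LHV)) * 100
Denominator = 0.0222 * 46708 = 1036.9176 kW
eta_BTE = (452 / 1036.9176) * 100 = 43.59%


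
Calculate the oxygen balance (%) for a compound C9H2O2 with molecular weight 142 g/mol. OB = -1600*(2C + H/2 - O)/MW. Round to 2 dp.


OB = -1600 * (2C + H/2 - O) / MW
Inner = 2*9 + 2/2 - 2 = 17.00
OB = -1600 * 17.00 / 142 = -191.55%


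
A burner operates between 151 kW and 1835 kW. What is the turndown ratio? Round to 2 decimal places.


TDR = Q_max / Q_min
TDR = 1835 / 151 = 12.15


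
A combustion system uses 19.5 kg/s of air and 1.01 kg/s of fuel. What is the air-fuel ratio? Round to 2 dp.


AFR = m_air / m_fuel
AFR = 19.5 / 1.01 = 19.31


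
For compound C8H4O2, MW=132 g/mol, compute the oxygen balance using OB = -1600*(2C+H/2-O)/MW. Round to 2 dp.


OB = -1600 * (2C + H/2 - O) / MW
Inner = 2*8 + 4/2 - 2 = 16.00
OB = -1600 * 16.00 / 132 = -193.94%


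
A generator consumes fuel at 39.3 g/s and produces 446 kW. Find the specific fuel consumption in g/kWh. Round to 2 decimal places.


SFC = (mf / BP) * 3600
Rate = 39.3 / 446 = 0.088117 g/(s*kW)
SFC = 0.088117 * 3600 = 317.22 g/kWh


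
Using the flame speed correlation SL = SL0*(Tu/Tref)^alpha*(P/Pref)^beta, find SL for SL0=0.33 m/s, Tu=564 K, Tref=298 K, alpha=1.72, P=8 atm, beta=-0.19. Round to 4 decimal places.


SL = SL0 * (Tu/Tref)^alpha * (P/Pref)^beta
T ratio = 564/298 = 1.89261745
(T ratio)^alpha = 1.89261745^1.72 = 2.996043
(P/Pref)^beta = 8^(-0.19) = 0.673617
SL = 0.33 * 2.996043 * 0.673617 = 0.6660 m/s


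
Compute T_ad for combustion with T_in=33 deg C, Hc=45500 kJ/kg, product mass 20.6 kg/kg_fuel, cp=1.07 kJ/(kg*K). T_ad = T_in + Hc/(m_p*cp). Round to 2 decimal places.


T_ad = T_in + Hc / (m_p * cp)
Denominator = 20.6 * 1.07 = 22.0420
Temperature rise = 45500 / 22.0420 = 2064.24 K
T_ad = 33 + 2064.24 = 2097.24 deg C


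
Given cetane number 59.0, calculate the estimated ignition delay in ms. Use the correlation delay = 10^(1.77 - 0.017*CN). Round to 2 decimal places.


delay = 10^(1.77 - 0.017*CN)
Exponent = 1.77 - 0.017*59.0 = 0.7670
delay = 10^0.7670 = 5.85 ms


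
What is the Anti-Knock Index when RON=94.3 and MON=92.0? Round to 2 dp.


AKI = (RON + MON) / 2
AKI = (94.3 + 92.0) / 2
AKI = 186.3 / 2 = 93.15


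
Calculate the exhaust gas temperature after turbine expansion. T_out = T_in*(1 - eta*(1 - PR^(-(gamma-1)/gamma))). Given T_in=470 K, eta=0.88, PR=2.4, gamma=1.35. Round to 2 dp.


T_out = T_in * (1 - eta * (1 - PR^(-(gamma-1)/gamma)))
Exponent = -(1.35-1)/1.35 = -0.25925926
PR^exp = 2.4^(-0.25925926) = 0.79694200
Factor = 1 - 0.88*(1 - 0.79694200) = 0.82130896
T_out = 470 * 0.82130896 = 386.02 K


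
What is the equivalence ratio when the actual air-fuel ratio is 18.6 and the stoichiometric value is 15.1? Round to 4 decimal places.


phi = AFR_stoich / AFR_actual
phi = 15.1 / 18.6 = 0.8118


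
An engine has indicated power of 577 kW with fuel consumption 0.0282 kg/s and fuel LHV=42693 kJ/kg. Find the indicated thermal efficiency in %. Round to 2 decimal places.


eta_ith = (IP / (mf * LHV)) * 100
Denominator = 0.0282 * 42693 = 1203.9426 kW
eta_ith = (577 / 1203.9426) * 100 = 47.93%


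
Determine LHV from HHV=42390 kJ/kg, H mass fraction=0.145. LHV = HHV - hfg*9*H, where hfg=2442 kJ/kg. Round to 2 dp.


LHV = HHV - hfg * 9 * H
Water correction = 2442 * 9 * 0.145 = 3186.810 kJ/kg
LHV = 42390 - 3186.810 = 39203.19 kJ/kg


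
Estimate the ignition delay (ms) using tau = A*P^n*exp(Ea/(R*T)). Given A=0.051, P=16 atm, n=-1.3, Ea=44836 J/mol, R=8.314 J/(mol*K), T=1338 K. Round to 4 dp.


tau = A * P^n * exp(Ea/(R*T))
P^n = 16^(-1.3) = 0.02720471
Ea/(R*T) = 44836/(8.314*1338) = 4.030517
exp(Ea/(R*T)) = 56.289990
tau = 0.051 * 0.02720471 * 56.289990 = 0.0781 ms


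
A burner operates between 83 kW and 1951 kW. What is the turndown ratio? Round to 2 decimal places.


TDR = Q_max / Q_min
TDR = 1951 / 83 = 23.51


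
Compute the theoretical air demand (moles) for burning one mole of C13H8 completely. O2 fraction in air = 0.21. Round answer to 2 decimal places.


Balanced combustion: C13H8 + 15 O2 -> 13 CO2 + 4 H2O
O2 needed = C + H/4 = 13 + 8/4 = 15.00 moles
Air moles = O2 / 0.21 = 15.00 / 0.21 = 71.43 moles air


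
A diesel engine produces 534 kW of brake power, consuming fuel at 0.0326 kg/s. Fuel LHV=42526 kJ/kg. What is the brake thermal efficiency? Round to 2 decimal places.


eta_BTE = (BP / (mf * LHV)) * 100
Denominator = 0.0326 * 42526 = 1386.3476 kW
eta_BTE = (534 / 1386.3476) * 100 = 38.52%


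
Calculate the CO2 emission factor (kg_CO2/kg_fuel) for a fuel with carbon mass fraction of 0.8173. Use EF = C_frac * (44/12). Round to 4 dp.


EF = C_frac * (M_CO2 / M_C)
EF = 0.8173 * (44/12)
EF = 0.8173 * 3.666667 = 2.9968 kg_CO2/kg_fuel


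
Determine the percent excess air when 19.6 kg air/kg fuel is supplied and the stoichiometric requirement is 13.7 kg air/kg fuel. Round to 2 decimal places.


Excess air = actual - stoichiometric = 19.6 - 13.7 = 5.90 kg/kg fuel
Excess air % = (excess / stoich) * 100 = (5.90 / 13.7) * 100 = 43.07%


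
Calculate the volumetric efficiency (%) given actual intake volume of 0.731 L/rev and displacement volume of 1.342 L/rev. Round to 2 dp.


eta_v = (V_actual / V_disp) * 100
Ratio = 0.731 / 1.342 = 0.5447
eta_v = 0.5447 * 100 = 54.47%


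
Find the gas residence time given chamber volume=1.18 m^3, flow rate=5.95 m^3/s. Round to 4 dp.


tau = V / Q_flow
tau = 1.18 / 5.95 = 0.1983 s


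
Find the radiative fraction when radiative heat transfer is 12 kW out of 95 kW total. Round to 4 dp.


f_rad = Q_rad / Q_total
f_rad = 12 / 95 = 0.1263


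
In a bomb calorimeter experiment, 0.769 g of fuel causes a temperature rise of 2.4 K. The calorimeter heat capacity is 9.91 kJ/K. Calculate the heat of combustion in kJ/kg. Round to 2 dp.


Hc = C_cal * delta_T / m_fuel
Q_released = 9.91 * 2.4 = 23.7840 kJ
m_fuel = 0.769 g = 0.769/1000 kg = 0.000769 kg
Hc = 23.7840 / 0.000769 = 30928.48 kJ/kg


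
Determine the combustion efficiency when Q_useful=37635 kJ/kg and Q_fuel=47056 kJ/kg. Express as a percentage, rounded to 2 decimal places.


Efficiency = (Q_useful / Q_fuel) * 100
Efficiency = (37635 / 47056) * 100
Efficiency = 0.7998 * 100 = 79.98%


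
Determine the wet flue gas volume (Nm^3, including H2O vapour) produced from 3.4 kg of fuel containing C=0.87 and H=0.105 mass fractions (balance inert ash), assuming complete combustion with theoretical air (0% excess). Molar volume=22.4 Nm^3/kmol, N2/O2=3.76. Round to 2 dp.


Per kg fuel: CO2 = (C/12 kmol)*22.4 = (0.87/12)*22.4 = 1.62400 Nm^3
Per kg fuel: H2O = (H/2 kmol)*22.4 = (0.105/2)*22.4 = 1.17600 Nm^3
O2 needed per kg fuel = C/12 + H/4 = 0.87/12 + 0.105/4 = 0.09875000 kmol
Per kg fuel: N2 = O2*3.76*22.4 = 0.09875000*3.76*22.4 = 8.31712 Nm^3
Total per kg = 1.62400 + 1.17600 + 8.31712 = 11.11712 Nm^3
Total = 11.11712 * 3.4 = 37.80 Nm^3


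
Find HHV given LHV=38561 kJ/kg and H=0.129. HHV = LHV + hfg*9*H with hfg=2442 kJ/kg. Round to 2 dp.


HHV = LHV + hfg * 9 * H
Water addition = 2442 * 9 * 0.129 = 2835.162 kJ/kg
HHV = 38561 + 2835.162 = 41396.16 kJ/kg


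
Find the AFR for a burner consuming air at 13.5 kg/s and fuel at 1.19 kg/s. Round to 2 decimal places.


AFR = m_air / m_fuel
AFR = 13.5 / 1.19 = 11.34


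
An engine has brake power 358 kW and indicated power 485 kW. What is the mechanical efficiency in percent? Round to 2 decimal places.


eta_mech = (BP / IP) * 100
Ratio = 358 / 485 = 0.7381
eta_mech = 0.7381 * 100 = 73.81%


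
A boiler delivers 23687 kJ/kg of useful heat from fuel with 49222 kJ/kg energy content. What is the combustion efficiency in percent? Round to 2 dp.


Efficiency = (Q_useful / Q_fuel) * 100
Efficiency = (23687 / 49222) * 100
Efficiency = 0.4812 * 100 = 48.12%


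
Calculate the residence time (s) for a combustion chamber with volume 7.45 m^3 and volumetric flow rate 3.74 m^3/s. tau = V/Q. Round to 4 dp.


tau = V / Q_flow
tau = 7.45 / 3.74 = 1.9920 s


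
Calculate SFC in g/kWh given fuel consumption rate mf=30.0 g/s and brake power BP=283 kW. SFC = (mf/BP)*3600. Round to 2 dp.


SFC = (mf / BP) * 3600
Rate = 30.0 / 283 = 0.106007 g/(s*kW)
SFC = 0.106007 * 3600 = 381.63 g/kWh


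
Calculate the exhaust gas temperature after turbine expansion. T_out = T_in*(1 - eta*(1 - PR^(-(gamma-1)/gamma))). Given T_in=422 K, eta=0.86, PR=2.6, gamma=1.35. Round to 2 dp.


T_out = T_in * (1 - eta * (1 - PR^(-(gamma-1)/gamma)))
Exponent = -(1.35-1)/1.35 = -0.25925926
PR^exp = 2.6^(-0.25925926) = 0.78057442
Factor = 1 - 0.86*(1 - 0.78057442) = 0.81129400
T_out = 422 * 0.81129400 = 342.37 K


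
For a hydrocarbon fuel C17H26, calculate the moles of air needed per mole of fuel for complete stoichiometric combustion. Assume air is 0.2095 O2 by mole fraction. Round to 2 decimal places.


Balanced combustion: C17H26 + 23.5 O2 -> 17 CO2 + 13 H2O
O2 needed = C + H/4 = 17 + 26/4 = 23.50 moles
Air moles = O2 / 0.2095 = 23.50 / 0.2095 = 112.17 moles air


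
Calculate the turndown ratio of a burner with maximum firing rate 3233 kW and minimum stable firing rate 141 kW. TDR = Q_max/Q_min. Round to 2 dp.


TDR = Q_max / Q_min
TDR = 3233 / 141 = 22.93


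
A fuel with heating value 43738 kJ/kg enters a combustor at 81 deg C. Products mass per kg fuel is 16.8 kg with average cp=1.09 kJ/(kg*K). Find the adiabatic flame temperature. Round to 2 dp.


T_ad = T_in + Hc / (m_p * cp)
Denominator = 16.8 * 1.09 = 18.3120
Temperature rise = 43738 / 18.3120 = 2388.49 K
T_ad = 81 + 2388.49 = 2469.49 deg C


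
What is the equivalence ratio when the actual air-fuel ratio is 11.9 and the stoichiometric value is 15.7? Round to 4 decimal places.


phi = AFR_stoich / AFR_actual
phi = 15.7 / 11.9 = 1.3193


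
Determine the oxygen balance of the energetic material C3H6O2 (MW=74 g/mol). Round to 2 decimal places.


OB = -1600 * (2C + H/2 - O) / MW
Inner = 2*3 + 6/2 - 2 = 7.00
OB = -1600 * 7.00 / 74 = -151.35%


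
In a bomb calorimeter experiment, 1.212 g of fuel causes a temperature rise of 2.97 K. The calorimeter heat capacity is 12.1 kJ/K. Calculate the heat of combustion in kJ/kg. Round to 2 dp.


Hc = C_cal * delta_T / m_fuel
Q_released = 12.1 * 2.97 = 35.9370 kJ
m_fuel = 1.212 g = 1.212/1000 kg = 0.001212 kg
Hc = 35.9370 / 0.001212 = 29650.99 kJ/kg


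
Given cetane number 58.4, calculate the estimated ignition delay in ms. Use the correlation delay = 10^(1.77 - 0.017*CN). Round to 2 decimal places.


delay = 10^(1.77 - 0.017*CN)
Exponent = 1.77 - 0.017*58.4 = 0.7772
delay = 10^0.7772 = 5.99 ms


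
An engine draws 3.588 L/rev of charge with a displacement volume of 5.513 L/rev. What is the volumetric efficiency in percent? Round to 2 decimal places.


eta_v = (V_actual / V_disp) * 100
Ratio = 3.588 / 5.513 = 0.6508
eta_v = 0.6508 * 100 = 65.08%


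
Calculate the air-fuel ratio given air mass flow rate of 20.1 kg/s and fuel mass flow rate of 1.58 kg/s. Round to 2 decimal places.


AFR = m_air / m_fuel
AFR = 20.1 / 1.58 = 12.72


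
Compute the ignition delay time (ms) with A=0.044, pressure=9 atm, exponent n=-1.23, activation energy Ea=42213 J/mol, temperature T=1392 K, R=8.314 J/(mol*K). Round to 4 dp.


tau = A * P^n * exp(Ea/(R*T))
P^n = 9^(-1.23) = 0.06703193
Ea/(R*T) = 42213/(8.314*1392) = 3.647514
exp(Ea/(R*T)) = 38.379135
tau = 0.044 * 0.06703193 * 38.379135 = 0.1132 ms


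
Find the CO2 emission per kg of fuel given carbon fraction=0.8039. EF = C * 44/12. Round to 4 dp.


EF = C_frac * (M_CO2 / M_C)
EF = 0.8039 * (44/12)
EF = 0.8039 * 3.666667 = 2.9476 kg_CO2/kg_fuel


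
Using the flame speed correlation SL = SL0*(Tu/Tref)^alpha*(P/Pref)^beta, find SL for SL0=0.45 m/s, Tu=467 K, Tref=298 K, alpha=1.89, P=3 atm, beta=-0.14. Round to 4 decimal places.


SL = SL0 * (Tu/Tref)^alpha * (P/Pref)^beta
T ratio = 467/298 = 1.56711409
(T ratio)^alpha = 1.56711409^1.89 = 2.337438
(P/Pref)^beta = 3^(-0.14) = 0.857439
SL = 0.45 * 2.337438 * 0.857439 = 0.9019 m/s


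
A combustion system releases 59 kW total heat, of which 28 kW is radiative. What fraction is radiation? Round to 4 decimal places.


f_rad = Q_rad / Q_total
f_rad = 28 / 59 = 0.4746


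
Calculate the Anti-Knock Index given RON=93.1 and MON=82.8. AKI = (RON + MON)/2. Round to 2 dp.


AKI = (RON + MON) / 2
AKI = (93.1 + 82.8) / 2
AKI = 175.9 / 2 = 87.95


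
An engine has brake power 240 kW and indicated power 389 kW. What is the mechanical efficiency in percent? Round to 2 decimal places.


eta_mech = (BP / IP) * 100
Ratio = 240 / 389 = 0.6170
eta_mech = 0.6170 * 100 = 61.70%


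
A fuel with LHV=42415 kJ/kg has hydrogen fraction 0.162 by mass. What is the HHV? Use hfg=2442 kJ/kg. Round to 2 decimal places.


HHV = LHV + hfg * 9 * H
Water addition = 2442 * 9 * 0.162 = 3560.436 kJ/kg
HHV = 42415 + 3560.436 = 45975.44 kJ/kg


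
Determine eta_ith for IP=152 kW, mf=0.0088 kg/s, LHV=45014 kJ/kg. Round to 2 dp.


eta_ith = (IP / (mf * LHV)) * 100
Denominator = 0.0088 * 45014 = 396.1232 kW
eta_ith = (152 / 396.1232) * 100 = 38.37%


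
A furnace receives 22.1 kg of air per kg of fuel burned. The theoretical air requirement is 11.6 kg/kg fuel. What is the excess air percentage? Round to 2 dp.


Excess air = actual - stoichiometric = 22.1 - 11.6 = 10.50 kg/kg fuel
Excess air % = (excess / stoich) * 100 = (10.50 / 11.6) * 100 = 90.52%


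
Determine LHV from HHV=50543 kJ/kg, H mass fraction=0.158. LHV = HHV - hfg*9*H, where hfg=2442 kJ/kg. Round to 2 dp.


LHV = HHV - hfg * 9 * H
Water correction = 2442 * 9 * 0.158 = 3472.524 kJ/kg
LHV = 50543 - 3472.524 = 47070.48 kJ/kg


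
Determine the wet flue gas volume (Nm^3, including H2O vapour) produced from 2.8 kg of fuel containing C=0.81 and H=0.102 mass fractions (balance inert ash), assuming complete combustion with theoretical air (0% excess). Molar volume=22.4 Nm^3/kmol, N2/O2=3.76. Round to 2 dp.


Per kg fuel: CO2 = (C/12 kmol)*22.4 = (0.81/12)*22.4 = 1.51200 Nm^3
Per kg fuel: H2O = (H/2 kmol)*22.4 = (0.102/2)*22.4 = 1.14240 Nm^3
O2 needed per kg fuel = C/12 + H/4 = 0.81/12 + 0.102/4 = 0.09300000 kmol
Per kg fuel: N2 = O2*3.76*22.4 = 0.09300000*3.76*22.4 = 7.83283 Nm^3
Total per kg = 1.51200 + 1.14240 + 7.83283 = 10.48723 Nm^3
Total = 10.48723 * 2.8 = 29.36 Nm^3


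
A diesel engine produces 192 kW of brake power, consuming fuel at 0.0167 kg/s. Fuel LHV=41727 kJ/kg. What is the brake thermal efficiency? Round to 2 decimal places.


eta_BTE = (BP / (mf * LHV)) * 100
Denominator = 0.0167 * 41727 = 696.8409 kW
eta_BTE = (192 / 696.8409) * 100 = 27.55%


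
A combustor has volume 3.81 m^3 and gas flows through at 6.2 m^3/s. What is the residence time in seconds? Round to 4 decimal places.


tau = V / Q_flow
tau = 3.81 / 6.2 = 0.6145 s


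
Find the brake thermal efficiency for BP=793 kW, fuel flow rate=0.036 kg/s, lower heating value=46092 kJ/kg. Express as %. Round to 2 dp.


eta_BTE = (BP / (mf * LHV)) * 100
Denominator = 0.036 * 46092 = 1659.3120 kW
eta_BTE = (793 / 1659.3120) * 100 = 47.79%


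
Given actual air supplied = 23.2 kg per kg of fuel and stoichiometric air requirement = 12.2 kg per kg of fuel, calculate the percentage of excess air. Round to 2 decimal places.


Excess air = actual - stoichiometric = 23.2 - 12.2 = 11.00 kg/kg fuel
Excess air % = (excess / stoich) * 100 = (11.00 / 12.2) * 100 = 90.16%


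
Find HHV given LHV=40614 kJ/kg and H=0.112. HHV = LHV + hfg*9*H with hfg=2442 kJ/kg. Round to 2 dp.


HHV = LHV + hfg * 9 * H
Water addition = 2442 * 9 * 0.112 = 2461.536 kJ/kg
HHV = 40614 + 2461.536 = 43075.54 kJ/kg


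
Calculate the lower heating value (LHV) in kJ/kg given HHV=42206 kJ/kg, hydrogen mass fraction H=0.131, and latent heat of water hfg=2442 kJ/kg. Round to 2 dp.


LHV = HHV - hfg * 9 * H
Water correction = 2442 * 9 * 0.131 = 2879.118 kJ/kg
LHV = 42206 - 2879.118 = 39326.88 kJ/kg


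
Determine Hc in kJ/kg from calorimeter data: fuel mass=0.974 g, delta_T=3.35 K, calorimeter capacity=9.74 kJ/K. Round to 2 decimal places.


Hc = C_cal * delta_T / m_fuel
Q_released = 9.74 * 3.35 = 32.6290 kJ
m_fuel = 0.974 g = 0.974/1000 kg = 0.000974 kg
Hc = 32.6290 / 0.000974 = 33500.00 kJ/kg


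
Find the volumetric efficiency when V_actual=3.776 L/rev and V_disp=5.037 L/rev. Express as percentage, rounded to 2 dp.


eta_v = (V_actual / V_disp) * 100
Ratio = 3.776 / 5.037 = 0.7497
eta_v = 0.7497 * 100 = 74.97%


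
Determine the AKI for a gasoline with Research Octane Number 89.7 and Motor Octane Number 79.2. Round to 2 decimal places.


AKI = (RON + MON) / 2
AKI = (89.7 + 79.2) / 2
AKI = 168.9 / 2 = 84.45


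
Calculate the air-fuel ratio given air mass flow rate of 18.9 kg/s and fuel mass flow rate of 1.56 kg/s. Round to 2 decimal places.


AFR = m_air / m_fuel
AFR = 18.9 / 1.56 = 12.12


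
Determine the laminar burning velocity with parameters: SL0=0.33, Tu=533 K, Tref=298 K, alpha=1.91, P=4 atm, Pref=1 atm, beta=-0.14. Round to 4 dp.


SL = SL0 * (Tu/Tref)^alpha * (P/Pref)^beta
T ratio = 533/298 = 1.78859060
(T ratio)^alpha = 1.78859060^1.91 = 3.035959
(P/Pref)^beta = 4^(-0.14) = 0.823591
SL = 0.33 * 3.035959 * 0.823591 = 0.8251 m/s


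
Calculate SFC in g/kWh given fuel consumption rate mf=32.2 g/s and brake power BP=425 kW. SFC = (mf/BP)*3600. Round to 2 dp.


SFC = (mf / BP) * 3600
Rate = 32.2 / 425 = 0.075765 g/(s*kW)
SFC = 0.075765 * 3600 = 272.75 g/kWh


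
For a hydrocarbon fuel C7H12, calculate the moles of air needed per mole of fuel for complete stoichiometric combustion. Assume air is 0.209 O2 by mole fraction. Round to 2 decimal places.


Balanced combustion: C7H12 + 10 O2 -> 7 CO2 + 6 H2O
O2 needed = C + H/4 = 7 + 12/4 = 10.00 moles
Air moles = O2 / 0.209 = 10.00 / 0.209 = 47.85 moles air


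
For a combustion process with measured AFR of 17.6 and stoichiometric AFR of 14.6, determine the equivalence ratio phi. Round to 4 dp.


phi = AFR_stoich / AFR_actual
phi = 14.6 / 17.6 = 0.8295


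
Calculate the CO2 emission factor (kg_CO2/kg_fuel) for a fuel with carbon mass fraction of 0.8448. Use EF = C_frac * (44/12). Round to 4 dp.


EF = C_frac * (M_CO2 / M_C)
EF = 0.8448 * (44/12)
EF = 0.8448 * 3.666667 = 3.0976 kg_CO2/kg_fuel


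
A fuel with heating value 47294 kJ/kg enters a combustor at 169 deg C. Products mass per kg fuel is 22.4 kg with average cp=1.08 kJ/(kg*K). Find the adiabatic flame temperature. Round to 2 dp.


T_ad = T_in + Hc / (m_p * cp)
Denominator = 22.4 * 1.08 = 24.1920
Temperature rise = 47294 / 24.1920 = 1954.94 K
T_ad = 169 + 1954.94 = 2123.94 deg C


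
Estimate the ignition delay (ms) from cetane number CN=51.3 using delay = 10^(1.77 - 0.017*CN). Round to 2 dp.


delay = 10^(1.77 - 0.017*CN)
Exponent = 1.77 - 0.017*51.3 = 0.8979
delay = 10^0.8979 = 7.90 ms


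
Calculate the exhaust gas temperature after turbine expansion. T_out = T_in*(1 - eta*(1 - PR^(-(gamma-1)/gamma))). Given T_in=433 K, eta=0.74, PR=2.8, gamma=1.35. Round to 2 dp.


T_out = T_in * (1 - eta * (1 - PR^(-(gamma-1)/gamma)))
Exponent = -(1.35-1)/1.35 = -0.25925926
PR^exp = 2.8^(-0.25925926) = 0.76572026
Factor = 1 - 0.74*(1 - 0.76572026) = 0.82663299
T_out = 433 * 0.82663299 = 357.93 K


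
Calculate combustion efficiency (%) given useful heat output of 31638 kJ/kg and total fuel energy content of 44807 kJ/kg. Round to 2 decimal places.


Efficiency = (Q_useful / Q_fuel) * 100
Efficiency = (31638 / 44807) * 100
Efficiency = 0.7061 * 100 = 70.61%


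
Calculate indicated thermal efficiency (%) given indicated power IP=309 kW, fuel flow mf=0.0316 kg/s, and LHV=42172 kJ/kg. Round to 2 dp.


eta_ith = (IP / (mf * LHV)) * 100
Denominator = 0.0316 * 42172 = 1332.6352 kW
eta_ith = (309 / 1332.6352) * 100 = 23.19%


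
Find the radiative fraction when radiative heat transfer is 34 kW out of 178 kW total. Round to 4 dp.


f_rad = Q_rad / Q_total
f_rad = 34 / 178 = 0.1910


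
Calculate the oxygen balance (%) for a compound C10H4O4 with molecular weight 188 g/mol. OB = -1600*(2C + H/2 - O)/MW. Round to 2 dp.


OB = -1600 * (2C + H/2 - O) / MW
Inner = 2*10 + 4/2 - 4 = 18.00
OB = -1600 * 18.00 / 188 = -153.19%


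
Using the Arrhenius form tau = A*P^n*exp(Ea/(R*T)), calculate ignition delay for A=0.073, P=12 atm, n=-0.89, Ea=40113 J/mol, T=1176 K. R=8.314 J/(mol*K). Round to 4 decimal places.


tau = A * P^n * exp(Ea/(R*T))
P^n = 12^(-0.89) = 0.10952889
Ea/(R*T) = 40113/(8.314*1176) = 4.102681
exp(Ea/(R*T)) = 60.502306
tau = 0.073 * 0.10952889 * 60.502306 = 0.4838 ms


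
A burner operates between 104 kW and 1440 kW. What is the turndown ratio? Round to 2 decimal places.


TDR = Q_max / Q_min
TDR = 1440 / 104 = 13.85


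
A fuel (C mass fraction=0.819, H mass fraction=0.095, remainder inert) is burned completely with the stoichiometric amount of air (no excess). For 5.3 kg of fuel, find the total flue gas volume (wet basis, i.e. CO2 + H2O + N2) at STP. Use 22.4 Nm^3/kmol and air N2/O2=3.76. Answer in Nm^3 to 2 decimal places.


Per kg fuel: CO2 = (C/12 kmol)*22.4 = (0.819/12)*22.4 = 1.52880 Nm^3
Per kg fuel: H2O = (H/2 kmol)*22.4 = (0.095/2)*22.4 = 1.06400 Nm^3
O2 needed per kg fuel = C/12 + H/4 = 0.819/12 + 0.095/4 = 0.09200000 kmol
Per kg fuel: N2 = O2*3.76*22.4 = 0.09200000*3.76*22.4 = 7.74861 Nm^3
Total per kg = 1.52880 + 1.06400 + 7.74861 = 10.34141 Nm^3
Total = 10.34141 * 5.3 = 54.81 Nm^3


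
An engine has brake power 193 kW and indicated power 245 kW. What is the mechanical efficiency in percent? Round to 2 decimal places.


eta_mech = (BP / IP) * 100
Ratio = 193 / 245 = 0.7878
eta_mech = 0.7878 * 100 = 78.78%


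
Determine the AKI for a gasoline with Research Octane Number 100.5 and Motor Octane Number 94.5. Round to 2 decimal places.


AKI = (RON + MON) / 2
AKI = (100.5 + 94.5) / 2
AKI = 195.0 / 2 = 97.50


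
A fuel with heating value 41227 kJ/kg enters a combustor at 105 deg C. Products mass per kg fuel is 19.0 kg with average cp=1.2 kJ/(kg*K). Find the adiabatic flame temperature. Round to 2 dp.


T_ad = T_in + Hc / (m_p * cp)
Denominator = 19.0 * 1.2 = 22.8000
Temperature rise = 41227 / 22.8000 = 1808.20 K
T_ad = 105 + 1808.20 = 1913.20 deg C


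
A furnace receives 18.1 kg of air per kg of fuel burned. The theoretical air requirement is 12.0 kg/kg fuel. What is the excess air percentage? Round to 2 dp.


Excess air = actual - stoichiometric = 18.1 - 12.0 = 6.10 kg/kg fuel
Excess air % = (excess / stoich) * 100 = (6.10 / 12.0) * 100 = 50.83%


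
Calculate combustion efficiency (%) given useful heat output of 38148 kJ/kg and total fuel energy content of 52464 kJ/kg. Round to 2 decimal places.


Efficiency = (Q_useful / Q_fuel) * 100
Efficiency = (38148 / 52464) * 100
Efficiency = 0.7271 * 100 = 72.71%


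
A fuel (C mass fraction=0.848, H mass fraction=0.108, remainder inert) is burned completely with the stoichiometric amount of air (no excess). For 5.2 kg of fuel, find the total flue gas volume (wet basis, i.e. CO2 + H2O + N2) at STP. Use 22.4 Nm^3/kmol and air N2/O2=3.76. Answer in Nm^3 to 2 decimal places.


Per kg fuel: CO2 = (C/12 kmol)*22.4 = (0.848/12)*22.4 = 1.58293 Nm^3
Per kg fuel: H2O = (H/2 kmol)*22.4 = (0.108/2)*22.4 = 1.20960 Nm^3
O2 needed per kg fuel = C/12 + H/4 = 0.848/12 + 0.108/4 = 0.09766667 kmol
Per kg fuel: N2 = O2*3.76*22.4 = 0.09766667*3.76*22.4 = 8.22588 Nm^3
Total per kg = 1.58293 + 1.20960 + 8.22588 = 11.01841 Nm^3
Total = 11.01841 * 5.2 = 57.30 Nm^3


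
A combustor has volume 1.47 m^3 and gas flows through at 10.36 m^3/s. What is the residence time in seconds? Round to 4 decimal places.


tau = V / Q_flow
tau = 1.47 / 10.36 = 0.1419 s


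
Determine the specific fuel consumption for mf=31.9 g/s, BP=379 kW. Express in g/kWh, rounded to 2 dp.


SFC = (mf / BP) * 3600
Rate = 31.9 / 379 = 0.084169 g/(s*kW)
SFC = 0.084169 * 3600 = 303.01 g/kWh


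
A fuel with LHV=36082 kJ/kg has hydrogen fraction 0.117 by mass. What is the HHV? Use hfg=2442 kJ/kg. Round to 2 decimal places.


HHV = LHV + hfg * 9 * H
Water addition = 2442 * 9 * 0.117 = 2571.426 kJ/kg
HHV = 36082 + 2571.426 = 38653.43 kJ/kg


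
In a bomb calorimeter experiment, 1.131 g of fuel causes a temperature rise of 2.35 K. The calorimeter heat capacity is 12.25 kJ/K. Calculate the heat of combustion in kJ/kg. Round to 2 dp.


Hc = C_cal * delta_T / m_fuel
Q_released = 12.25 * 2.35 = 28.7875 kJ
m_fuel = 1.131 g = 1.131/1000 kg = 0.001131 kg
Hc = 28.7875 / 0.001131 = 25453.14 kJ/kg


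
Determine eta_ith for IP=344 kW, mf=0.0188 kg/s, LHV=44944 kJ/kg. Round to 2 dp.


eta_ith = (IP / (mf * LHV)) * 100
Denominator = 0.0188 * 44944 = 844.9472 kW
eta_ith = (344 / 844.9472) * 100 = 40.71%


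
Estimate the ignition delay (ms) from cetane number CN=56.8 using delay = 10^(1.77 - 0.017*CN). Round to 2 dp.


delay = 10^(1.77 - 0.017*CN)
Exponent = 1.77 - 0.017*56.8 = 0.8044
delay = 10^0.8044 = 6.37 ms


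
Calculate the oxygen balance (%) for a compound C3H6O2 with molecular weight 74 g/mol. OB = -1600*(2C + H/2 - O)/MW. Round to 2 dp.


OB = -1600 * (2C + H/2 - O) / MW
Inner = 2*3 + 6/2 - 2 = 7.00
OB = -1600 * 7.00 / 74 = -151.35%


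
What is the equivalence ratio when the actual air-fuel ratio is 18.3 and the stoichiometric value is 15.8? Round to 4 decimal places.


phi = AFR_stoich / AFR_actual
phi = 15.8 / 18.3 = 0.8634


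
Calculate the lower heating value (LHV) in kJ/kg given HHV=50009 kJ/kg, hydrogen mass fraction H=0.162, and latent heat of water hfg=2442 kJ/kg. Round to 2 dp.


LHV = HHV - hfg * 9 * H
Water correction = 2442 * 9 * 0.162 = 3560.436 kJ/kg
LHV = 50009 - 3560.436 = 46448.56 kJ/kg


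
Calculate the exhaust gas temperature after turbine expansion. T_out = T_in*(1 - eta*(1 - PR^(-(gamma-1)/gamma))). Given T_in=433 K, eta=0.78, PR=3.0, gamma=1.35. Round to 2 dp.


T_out = T_in * (1 - eta * (1 - PR^(-(gamma-1)/gamma)))
Exponent = -(1.35-1)/1.35 = -0.25925926
PR^exp = 3.0^(-0.25925926) = 0.75214556
Factor = 1 - 0.78*(1 - 0.75214556) = 0.80667354
T_out = 433 * 0.80667354 = 349.29 K


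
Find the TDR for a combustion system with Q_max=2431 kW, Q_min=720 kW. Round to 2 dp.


TDR = Q_max / Q_min
TDR = 2431 / 720 = 3.38


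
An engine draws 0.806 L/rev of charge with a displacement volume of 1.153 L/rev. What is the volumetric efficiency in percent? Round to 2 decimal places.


eta_v = (V_actual / V_disp) * 100
Ratio = 0.806 / 1.153 = 0.6990
eta_v = 0.6990 * 100 = 69.90%


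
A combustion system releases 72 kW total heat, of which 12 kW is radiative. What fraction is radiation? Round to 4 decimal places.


f_rad = Q_rad / Q_total
f_rad = 12 / 72 = 0.1667


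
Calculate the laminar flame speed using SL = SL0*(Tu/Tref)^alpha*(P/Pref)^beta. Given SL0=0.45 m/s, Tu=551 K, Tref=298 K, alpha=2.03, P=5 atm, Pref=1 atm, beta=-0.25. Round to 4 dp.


SL = SL0 * (Tu/Tref)^alpha * (P/Pref)^beta
T ratio = 551/298 = 1.84899329
(T ratio)^alpha = 1.84899329^2.03 = 3.482401
(P/Pref)^beta = 5^(-0.25) = 0.668740
SL = 0.45 * 3.482401 * 0.668740 = 1.0480 m/s


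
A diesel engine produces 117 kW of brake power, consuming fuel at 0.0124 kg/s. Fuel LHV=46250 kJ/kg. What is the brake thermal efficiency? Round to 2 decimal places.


eta_BTE = (BP / (mf * LHV)) * 100
Denominator = 0.0124 * 46250 = 573.5000 kW
eta_BTE = (117 / 573.5000) * 100 = 20.40%


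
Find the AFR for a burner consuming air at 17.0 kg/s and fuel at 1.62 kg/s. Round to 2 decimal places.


AFR = m_air / m_fuel
AFR = 17.0 / 1.62 = 10.49


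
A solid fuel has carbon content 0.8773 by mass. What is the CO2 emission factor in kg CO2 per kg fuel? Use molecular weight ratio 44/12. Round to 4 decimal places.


EF = C_frac * (M_CO2 / M_C)
EF = 0.8773 * (44/12)
EF = 0.8773 * 3.666667 = 3.2168 kg_CO2/kg_fuel


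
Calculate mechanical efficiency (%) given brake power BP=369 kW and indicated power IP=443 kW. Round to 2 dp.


eta_mech = (BP / IP) * 100
Ratio = 369 / 443 = 0.8330
eta_mech = 0.8330 * 100 = 83.30%


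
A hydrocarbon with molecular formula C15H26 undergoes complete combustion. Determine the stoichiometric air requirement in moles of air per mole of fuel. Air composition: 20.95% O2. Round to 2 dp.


Balanced combustion: C15H26 + 21.5 O2 -> 15 CO2 + 13 H2O
O2 needed = C + H/4 = 15 + 26/4 = 21.50 moles
Air moles = O2 / 0.2095 = 21.50 / 0.2095 = 102.63 moles air


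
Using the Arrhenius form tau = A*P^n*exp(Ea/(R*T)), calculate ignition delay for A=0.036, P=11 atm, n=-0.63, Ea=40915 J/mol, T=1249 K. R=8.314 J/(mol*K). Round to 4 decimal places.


tau = A * P^n * exp(Ea/(R*T))
P^n = 11^(-0.63) = 0.22076113
Ea/(R*T) = 40915/(8.314*1249) = 3.940126
exp(Ea/(R*T)) = 51.425074
tau = 0.036 * 0.22076113 * 51.425074 = 0.4087 ms


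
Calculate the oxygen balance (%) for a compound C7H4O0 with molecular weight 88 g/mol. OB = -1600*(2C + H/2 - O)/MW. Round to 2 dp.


OB = -1600 * (2C + H/2 - O) / MW
Inner = 2*7 + 4/2 - 0 = 16.00
OB = -1600 * 16.00 / 88 = -290.91%


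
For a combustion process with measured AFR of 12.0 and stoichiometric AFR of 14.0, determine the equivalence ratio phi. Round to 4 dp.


phi = AFR_stoich / AFR_actual
phi = 14.0 / 12.0 = 1.1667


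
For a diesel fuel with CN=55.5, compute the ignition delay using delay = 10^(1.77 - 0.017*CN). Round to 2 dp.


delay = 10^(1.77 - 0.017*CN)
Exponent = 1.77 - 0.017*55.5 = 0.8265
delay = 10^0.8265 = 6.71 ms


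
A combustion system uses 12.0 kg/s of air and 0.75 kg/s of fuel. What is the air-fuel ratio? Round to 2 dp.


AFR = m_air / m_fuel
AFR = 12.0 / 0.75 = 16.00


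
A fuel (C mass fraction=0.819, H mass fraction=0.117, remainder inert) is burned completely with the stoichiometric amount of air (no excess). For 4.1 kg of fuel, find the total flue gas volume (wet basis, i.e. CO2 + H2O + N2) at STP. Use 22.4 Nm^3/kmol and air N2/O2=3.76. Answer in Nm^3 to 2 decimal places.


Per kg fuel: CO2 = (C/12 kmol)*22.4 = (0.819/12)*22.4 = 1.52880 Nm^3
Per kg fuel: H2O = (H/2 kmol)*22.4 = (0.117/2)*22.4 = 1.31040 Nm^3
O2 needed per kg fuel = C/12 + H/4 = 0.819/12 + 0.117/4 = 0.09750000 kmol
Per kg fuel: N2 = O2*3.76*22.4 = 0.09750000*3.76*22.4 = 8.21184 Nm^3
Total per kg = 1.52880 + 1.31040 + 8.21184 = 11.05104 Nm^3
Total = 11.05104 * 4.1 = 45.31 Nm^3


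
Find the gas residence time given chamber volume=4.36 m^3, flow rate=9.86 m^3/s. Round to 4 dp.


tau = V / Q_flow
tau = 4.36 / 9.86 = 0.4422 s


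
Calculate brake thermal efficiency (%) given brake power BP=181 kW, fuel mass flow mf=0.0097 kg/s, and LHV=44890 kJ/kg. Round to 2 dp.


eta_BTE = (BP / (mf * LHV)) * 100
Denominator = 0.0097 * 44890 = 435.4330 kW
eta_BTE = (181 / 435.4330) * 100 = 41.57%


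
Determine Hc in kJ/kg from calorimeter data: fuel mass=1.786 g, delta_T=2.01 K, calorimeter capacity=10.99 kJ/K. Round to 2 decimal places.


Hc = C_cal * delta_T / m_fuel
Q_released = 10.99 * 2.01 = 22.0899 kJ
m_fuel = 1.786 g = 1.786/1000 kg = 0.001786 kg
Hc = 22.0899 / 0.001786 = 12368.37 kJ/kg


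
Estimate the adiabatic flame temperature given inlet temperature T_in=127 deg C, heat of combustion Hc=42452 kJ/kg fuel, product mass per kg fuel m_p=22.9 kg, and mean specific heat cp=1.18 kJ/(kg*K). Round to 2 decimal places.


T_ad = T_in + Hc / (m_p * cp)
Denominator = 22.9 * 1.18 = 27.0220
Temperature rise = 42452 / 27.0220 = 1571.02 K
T_ad = 127 + 1571.02 = 1698.02 deg C


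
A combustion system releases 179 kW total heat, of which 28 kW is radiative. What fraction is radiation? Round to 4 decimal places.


f_rad = Q_rad / Q_total
f_rad = 28 / 179 = 0.1564


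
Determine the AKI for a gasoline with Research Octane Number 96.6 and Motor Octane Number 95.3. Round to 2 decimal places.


AKI = (RON + MON) / 2
AKI = (96.6 + 95.3) / 2
AKI = 191.9 / 2 = 95.95


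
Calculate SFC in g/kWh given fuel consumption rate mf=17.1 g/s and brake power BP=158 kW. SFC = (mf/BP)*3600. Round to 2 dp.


SFC = (mf / BP) * 3600
Rate = 17.1 / 158 = 0.108228 g/(s*kW)
SFC = 0.108228 * 3600 = 389.62 g/kWh


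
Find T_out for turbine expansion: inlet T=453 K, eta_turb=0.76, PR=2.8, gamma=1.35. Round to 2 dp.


T_out = T_in * (1 - eta * (1 - PR^(-(gamma-1)/gamma)))
Exponent = -(1.35-1)/1.35 = -0.25925926
PR^exp = 2.8^(-0.25925926) = 0.76572026
Factor = 1 - 0.76*(1 - 0.76572026) = 0.82194740
T_out = 453 * 0.82194740 = 372.34 K


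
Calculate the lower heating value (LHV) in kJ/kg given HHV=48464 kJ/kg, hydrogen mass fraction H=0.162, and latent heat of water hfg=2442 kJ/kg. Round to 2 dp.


LHV = HHV - hfg * 9 * H
Water correction = 2442 * 9 * 0.162 = 3560.436 kJ/kg
LHV = 48464 - 3560.436 = 44903.56 kJ/kg


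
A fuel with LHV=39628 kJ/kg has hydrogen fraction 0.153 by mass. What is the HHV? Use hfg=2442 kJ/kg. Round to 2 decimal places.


HHV = LHV + hfg * 9 * H
Water addition = 2442 * 9 * 0.153 = 3362.634 kJ/kg
HHV = 39628 + 3362.634 = 42990.63 kJ/kg


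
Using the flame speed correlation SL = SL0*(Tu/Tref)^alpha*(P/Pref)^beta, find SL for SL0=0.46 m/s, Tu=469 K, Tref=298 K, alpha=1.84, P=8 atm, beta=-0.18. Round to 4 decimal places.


SL = SL0 * (Tu/Tref)^alpha * (P/Pref)^beta
T ratio = 469/298 = 1.57382550
(T ratio)^alpha = 1.57382550^1.84 = 2.303563
(P/Pref)^beta = 8^(-0.18) = 0.687771
SL = 0.46 * 2.303563 * 0.687771 = 0.7288 m/s


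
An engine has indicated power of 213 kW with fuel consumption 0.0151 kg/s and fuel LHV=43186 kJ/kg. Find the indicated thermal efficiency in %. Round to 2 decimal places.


eta_ith = (IP / (mf * LHV)) * 100
Denominator = 0.0151 * 43186 = 652.1086 kW
eta_ith = (213 / 652.1086) * 100 = 32.66%
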